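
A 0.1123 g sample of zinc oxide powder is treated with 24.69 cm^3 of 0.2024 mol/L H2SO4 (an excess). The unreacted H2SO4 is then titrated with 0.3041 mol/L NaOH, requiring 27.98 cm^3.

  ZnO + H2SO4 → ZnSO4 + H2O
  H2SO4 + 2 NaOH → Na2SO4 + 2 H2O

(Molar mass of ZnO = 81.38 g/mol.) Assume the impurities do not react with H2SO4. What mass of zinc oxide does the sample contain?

0.06046 g

n(H2SO4) added = 0.02469 × 0.2024 = 4.997 × 10^-3 mol
n(NaOH) used in back-titration = 0.02798 × 0.3041 = 8.509 × 10^-3 mol
From the 1:2 ratio, n(H2SO4) left over = 1/2 × 8.509 × 10^-3 = 4.254 × 10^-3 mol
n(H2SO4) consumed by analyte = 4.997 × 10^-3 − 4.254 × 10^-3 = 7.429 × 10^-4 mol
n(ZnO) = 7.429 × 10^-4 mol (1:1 ratio)
mass of ZnO = 7.429 × 10^-4 × 81.38 = 0.06046 g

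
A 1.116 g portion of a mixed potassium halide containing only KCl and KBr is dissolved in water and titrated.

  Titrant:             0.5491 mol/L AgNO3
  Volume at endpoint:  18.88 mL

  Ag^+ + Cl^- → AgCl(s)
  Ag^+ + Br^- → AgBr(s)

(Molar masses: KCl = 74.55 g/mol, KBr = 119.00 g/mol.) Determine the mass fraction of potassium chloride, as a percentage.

n(AgNO3) = 0.01888 × 0.5491 = 0.01037 mol
Let x = n(KCl), y = n(KBr).
Titrant: 1x + 1y = 0.01037;  mass: 74.55x + 119.00y = 1.116
Solving, x = 2.647 × 10^-3 mol, y = 7.720 × 10^-3 mol
mass of KCl = 2.647 × 10^-3 × 74.55 = 0.1974 g
% KCl = 0.1974 / 1.116 × 100 = 17.68 %

17.68 %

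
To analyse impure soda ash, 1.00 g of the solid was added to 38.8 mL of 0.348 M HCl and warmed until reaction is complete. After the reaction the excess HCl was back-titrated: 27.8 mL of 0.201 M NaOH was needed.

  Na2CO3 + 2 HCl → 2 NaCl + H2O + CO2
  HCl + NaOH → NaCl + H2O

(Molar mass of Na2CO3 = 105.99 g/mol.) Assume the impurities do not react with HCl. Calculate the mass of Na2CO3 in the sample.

0.419 g

n(HCl) added = 0.0388 × 0.348 = 0.0135 mol
n(NaOH) used in back-titration = 0.0278 × 0.201 = 5.59 × 10^-3 mol
n(HCl) left over = 5.59 × 10^-3 mol (1:1 ratio)
n(HCl) consumed by analyte = 0.0135 − 5.59 × 10^-3 = 7.91 × 10^-3 mol
From the 1:2 ratio, n(Na2CO3) = 1/2 × 7.91 × 10^-3 = 3.96 × 10^-3 mol
mass of Na2CO3 = 3.96 × 10^-3 × 105.99 = 0.419 g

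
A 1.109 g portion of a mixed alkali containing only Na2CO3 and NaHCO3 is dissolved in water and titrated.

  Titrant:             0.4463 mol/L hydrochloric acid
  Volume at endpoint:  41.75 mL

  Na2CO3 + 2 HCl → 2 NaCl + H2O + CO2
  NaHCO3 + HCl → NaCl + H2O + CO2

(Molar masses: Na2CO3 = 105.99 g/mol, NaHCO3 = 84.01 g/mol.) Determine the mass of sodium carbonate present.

n(HCl) = 0.04175 × 0.4463 = 0.01863 mol
Let x = n(Na2CO3), y = n(NaHCO3).
Titrant: 2x + 1y = 0.01863;  mass: 105.99x + 84.01y = 1.109
Solving, x = 7.357 × 10^-3 mol, y = 3.919 × 10^-3 mol
mass of Na2CO3 = 7.357 × 10^-3 × 105.99 = 0.7798 g

0.7798 g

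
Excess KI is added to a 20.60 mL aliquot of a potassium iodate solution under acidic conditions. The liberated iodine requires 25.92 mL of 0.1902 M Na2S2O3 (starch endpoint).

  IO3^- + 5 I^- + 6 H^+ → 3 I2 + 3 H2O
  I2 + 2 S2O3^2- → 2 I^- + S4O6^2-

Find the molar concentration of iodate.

0.03989 M

n(S2O3^2-) = 0.02592 × 0.1902 = 4.930 × 10^-3 mol
n(I2) = n(S2O3^2-)/2 = 2.465 × 10^-3 mol
From the 1:3 ratio, n(IO3^-) in the aliquot = 1/3 × 2.465 × 10^-3 = 8.217 × 10^-4 mol
[IO3^-] = 8.217 × 10^-4 / 0.02060 = 0.03989 mol/L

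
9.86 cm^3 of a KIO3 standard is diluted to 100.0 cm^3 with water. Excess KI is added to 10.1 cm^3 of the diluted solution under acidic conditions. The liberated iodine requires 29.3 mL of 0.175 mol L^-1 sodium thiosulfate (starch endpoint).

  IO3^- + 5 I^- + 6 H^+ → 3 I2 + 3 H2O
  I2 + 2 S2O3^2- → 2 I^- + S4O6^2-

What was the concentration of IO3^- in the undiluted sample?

n(S2O3^2-) = 0.0293 × 0.175 = 5.13 × 10^-3 mol
n(I2) = n(S2O3^2-)/2 = 2.56 × 10^-3 mol
From the 1:3 ratio, n(IO3^-) in the aliquot = 1/3 × 2.56 × 10^-3 = 8.55 × 10^-4 mol
[IO3^-]_dilute = 8.55 × 10^-4 / 0.0101 = 0.0846 mol/L
[IO3^-]_original = 0.0846 × 100.0/9.86 = 0.858 mol/L

0.858 mol/L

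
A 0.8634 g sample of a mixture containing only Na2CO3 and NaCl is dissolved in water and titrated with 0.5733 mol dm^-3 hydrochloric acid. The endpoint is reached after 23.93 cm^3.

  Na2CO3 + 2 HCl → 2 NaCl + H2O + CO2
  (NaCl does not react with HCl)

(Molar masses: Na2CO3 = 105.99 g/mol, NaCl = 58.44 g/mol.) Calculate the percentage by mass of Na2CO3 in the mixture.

n(HCl) = 0.02393 × 0.5733 = 0.01372 mol
Let x = n(Na2CO3), y = n(NaCl).
Titrant: 2x = 0.01372;  mass: 105.99x + 58.44y = 0.8634
Solving, x = 6.860 × 10^-3 mol, y = 2.333 × 10^-3 mol
mass of Na2CO3 = 6.860 × 10^-3 × 105.99 = 0.7270 g
% Na2CO3 = 0.7270 / 0.8634 × 100 = 84.21 %

84.21 %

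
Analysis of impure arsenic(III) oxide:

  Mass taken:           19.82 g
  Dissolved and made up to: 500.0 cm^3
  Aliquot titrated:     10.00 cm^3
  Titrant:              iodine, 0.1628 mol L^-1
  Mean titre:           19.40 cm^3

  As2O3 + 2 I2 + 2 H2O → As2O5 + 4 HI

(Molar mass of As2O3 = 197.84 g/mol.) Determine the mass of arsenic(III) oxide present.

n(I2) per titration = 0.01940 × 0.1628 = 3.158 × 10^-3 mol
From the 1:2 ratio, n(As2O3) in each aliquot = 1/2 × 3.158 × 10^-3 = 1.579 × 10^-3 mol
n(As2O3) in the whole flask = 1.579 × 10^-3 × 500.0/10.00 = 0.07896 mol
mass of As2O3 = 0.07896 × 197.84 = 15.62 g

15.62 g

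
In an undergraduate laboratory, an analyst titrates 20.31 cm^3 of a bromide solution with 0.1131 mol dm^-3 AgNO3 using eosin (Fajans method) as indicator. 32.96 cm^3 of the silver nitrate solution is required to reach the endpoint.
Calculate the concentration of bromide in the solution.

0.1835 mol/L

Ag^+ + Br^- → AgBr(s)
n(AgNO3) = 0.03296 L × 0.1131 mol/L = 3.728 × 10^-3 mol
n(Br-) = 3.728 × 10^-3 mol (1:1 mole ratio)
[Br-] = 3.728 × 10^-3 mol / 0.02031 L = 0.1835 mol/L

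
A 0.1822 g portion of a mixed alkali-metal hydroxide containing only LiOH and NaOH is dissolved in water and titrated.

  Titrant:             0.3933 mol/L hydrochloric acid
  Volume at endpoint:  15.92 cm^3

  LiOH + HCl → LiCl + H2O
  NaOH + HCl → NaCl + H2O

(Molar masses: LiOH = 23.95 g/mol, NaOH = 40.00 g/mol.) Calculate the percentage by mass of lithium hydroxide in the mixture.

n(HCl) = 0.01592 × 0.3933 = 6.261 × 10^-3 mol
Let x = n(LiOH), y = n(NaOH).
Titrant: 1x + 1y = 6.261 × 10^-3;  mass: 23.95x + 40.00y = 0.1822
Solving, x = 4.253 × 10^-3 mol, y = 2.009 × 10^-3 mol
mass of LiOH = 4.253 × 10^-3 × 23.95 = 0.1018 g
% LiOH = 0.1018 / 0.1822 × 100 = 55.90 %

55.90 %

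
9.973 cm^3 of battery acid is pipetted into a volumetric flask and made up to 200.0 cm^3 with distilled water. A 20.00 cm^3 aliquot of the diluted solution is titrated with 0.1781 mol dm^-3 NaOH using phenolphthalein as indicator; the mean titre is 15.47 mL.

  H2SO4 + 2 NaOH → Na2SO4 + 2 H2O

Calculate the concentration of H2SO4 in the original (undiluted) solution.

1.381 mol/L

n(NaOH) = 0.01547 × 0.1781 = 2.755 × 10^-3 mol
From the 1:2 ratio, n(H2SO4) in the aliquot = 1/2 × 2.755 × 10^-3 = 1.378 × 10^-3 mol
[H2SO4]_dilute = 1.378 × 10^-3 / 0.02000 = 0.06888 mol/L
Dilution factor = 200.0 / 9.973 = 20.05
[H2SO4]_stock = 0.06888 × 20.05 = 1.381 mol/L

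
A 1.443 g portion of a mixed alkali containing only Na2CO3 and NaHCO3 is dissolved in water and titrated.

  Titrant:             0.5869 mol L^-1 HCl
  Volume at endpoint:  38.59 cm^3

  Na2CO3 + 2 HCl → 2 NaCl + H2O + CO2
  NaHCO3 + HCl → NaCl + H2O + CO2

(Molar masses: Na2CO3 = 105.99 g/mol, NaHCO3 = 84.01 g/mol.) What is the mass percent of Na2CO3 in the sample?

n(HCl) = 0.03859 × 0.5869 = 0.02265 mol
Let x = n(Na2CO3), y = n(NaHCO3).
Titrant: 2x + 1y = 0.02265;  mass: 105.99x + 84.01y = 1.443
Solving, x = 7.411 × 10^-3 mol, y = 7.827 × 10^-3 mol
mass of Na2CO3 = 7.411 × 10^-3 × 105.99 = 0.7855 g
% Na2CO3 = 0.7855 / 1.443 × 100 = 54.43 %

54.43 %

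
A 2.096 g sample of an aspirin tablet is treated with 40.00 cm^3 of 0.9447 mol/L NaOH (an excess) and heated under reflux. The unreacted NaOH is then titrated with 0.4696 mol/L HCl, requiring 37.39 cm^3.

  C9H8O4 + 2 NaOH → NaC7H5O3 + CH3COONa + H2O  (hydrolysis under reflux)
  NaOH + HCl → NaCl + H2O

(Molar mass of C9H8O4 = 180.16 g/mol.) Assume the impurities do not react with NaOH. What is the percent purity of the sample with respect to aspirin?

86.94 %

n(NaOH) added = 0.04000 × 0.9447 = 0.03779 mol
n(HCl) used in back-titration = 0.03739 × 0.4696 = 0.01756 mol
n(NaOH) left over = 0.01756 mol (1:1 ratio)
n(NaOH) consumed by analyte = 0.03779 − 0.01756 = 0.02023 mol
From the 1:2 ratio, n(C9H8O4) = 1/2 × 0.02023 = 0.01011 mol
mass of C9H8O4 = 0.01011 × 180.16 = 1.822 g
% C9H8O4 = 1.822 / 2.096 × 100 = 86.94 %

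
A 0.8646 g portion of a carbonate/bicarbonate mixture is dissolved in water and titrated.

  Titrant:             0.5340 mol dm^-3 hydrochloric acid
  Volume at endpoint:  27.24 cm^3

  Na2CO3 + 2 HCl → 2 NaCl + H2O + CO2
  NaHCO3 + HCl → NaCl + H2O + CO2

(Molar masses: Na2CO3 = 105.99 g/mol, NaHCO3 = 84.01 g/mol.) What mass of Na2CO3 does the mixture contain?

0.6107 g

n(HCl) = 0.02724 × 0.5340 = 0.01455 mol
Let x = n(Na2CO3), y = n(NaHCO3).
Titrant: 2x + 1y = 0.01455;  mass: 105.99x + 84.01y = 0.8646
Solving, x = 5.762 × 10^-3 mol, y = 3.022 × 10^-3 mol
mass of Na2CO3 = 5.762 × 10^-3 × 105.99 = 0.6107 g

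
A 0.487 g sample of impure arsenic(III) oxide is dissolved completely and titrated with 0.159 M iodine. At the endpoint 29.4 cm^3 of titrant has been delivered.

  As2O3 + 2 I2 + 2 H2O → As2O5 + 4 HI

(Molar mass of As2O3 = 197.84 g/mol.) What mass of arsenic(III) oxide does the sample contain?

n(I2) = 0.0294 L × 0.159 mol/L = 4.67 × 10^-3 mol
From the 1:2 ratio, n(As2O3) = 1/2 × 4.67 × 10^-3 = 2.34 × 10^-3 mol
mass of As2O3 = 2.34 × 10^-3 × 197.84 g/mol = 0.462 g

0.462 g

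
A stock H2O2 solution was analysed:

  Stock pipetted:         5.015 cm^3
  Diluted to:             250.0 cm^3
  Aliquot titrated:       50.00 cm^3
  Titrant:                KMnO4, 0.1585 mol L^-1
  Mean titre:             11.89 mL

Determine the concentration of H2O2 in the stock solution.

2 MnO4^- + 5 H2O2 + 6 H^+ → 2 Mn^2+ + 5 O2 + 8 H2O
n(KMnO4) = 0.01189 × 0.1585 = 1.885 × 10^-3 mol
From the 5:2 ratio, n(H2O2) in the aliquot = 5/2 × 1.885 × 10^-3 = 4.711 × 10^-3 mol
[H2O2]_dilute = 4.711 × 10^-3 / 0.05000 = 0.09423 mol/L
Dilution factor = 250.0 / 5.015 = 49.85
[H2O2]_stock = 0.09423 × 49.85 = 4.697 mol/L

4.697 mol/L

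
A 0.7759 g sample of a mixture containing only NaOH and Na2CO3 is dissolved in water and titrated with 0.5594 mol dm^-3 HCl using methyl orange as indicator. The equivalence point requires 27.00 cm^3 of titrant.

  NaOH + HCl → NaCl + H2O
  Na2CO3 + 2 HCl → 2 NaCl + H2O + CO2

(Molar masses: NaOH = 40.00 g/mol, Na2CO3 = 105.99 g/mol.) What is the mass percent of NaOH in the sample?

n(HCl) = 0.02700 × 0.5594 = 0.01510 mol
Let x = n(NaOH), y = n(Na2CO3).
Titrant: 1x + 2y = 0.01510;  mass: 40.00x + 105.99y = 0.7759
Solving, x = 1.887 × 10^-3 mol, y = 6.608 × 10^-3 mol
mass of NaOH = 1.887 × 10^-3 × 40.00 = 0.07549 g
% NaOH = 0.07549 / 0.7759 × 100 = 9.730 %

9.730 %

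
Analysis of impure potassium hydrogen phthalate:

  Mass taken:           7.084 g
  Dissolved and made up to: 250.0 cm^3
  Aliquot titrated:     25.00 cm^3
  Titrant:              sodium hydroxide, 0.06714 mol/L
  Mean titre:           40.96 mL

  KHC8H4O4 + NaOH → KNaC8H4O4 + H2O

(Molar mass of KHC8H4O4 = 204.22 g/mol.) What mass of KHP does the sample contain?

5.616 g

n(NaOH) per titration = 0.04096 × 0.06714 = 2.750 × 10^-3 mol
n(KHC8H4O4) in each aliquot = 2.750 × 10^-3 mol (1:1 ratio)
n(KHC8H4O4) in the whole flask = 2.750 × 10^-3 × 250.0/25.00 = 0.02750 mol
mass of KHC8H4O4 = 0.02750 × 204.22 = 5.616 g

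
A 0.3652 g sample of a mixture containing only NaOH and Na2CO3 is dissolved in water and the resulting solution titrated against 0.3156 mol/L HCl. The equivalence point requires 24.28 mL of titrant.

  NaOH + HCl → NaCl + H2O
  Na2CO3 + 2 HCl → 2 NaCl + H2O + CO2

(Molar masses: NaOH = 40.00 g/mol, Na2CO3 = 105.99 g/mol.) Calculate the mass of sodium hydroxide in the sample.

n(HCl) = 0.02428 × 0.3156 = 7.663 × 10^-3 mol
Let x = n(NaOH), y = n(Na2CO3).
Titrant: 1x + 2y = 7.663 × 10^-3;  mass: 40.00x + 105.99y = 0.3652
Solving, x = 3.146 × 10^-3 mol, y = 2.258 × 10^-3 mol
mass of NaOH = 3.146 × 10^-3 × 40.00 = 0.1259 g

0.1259 g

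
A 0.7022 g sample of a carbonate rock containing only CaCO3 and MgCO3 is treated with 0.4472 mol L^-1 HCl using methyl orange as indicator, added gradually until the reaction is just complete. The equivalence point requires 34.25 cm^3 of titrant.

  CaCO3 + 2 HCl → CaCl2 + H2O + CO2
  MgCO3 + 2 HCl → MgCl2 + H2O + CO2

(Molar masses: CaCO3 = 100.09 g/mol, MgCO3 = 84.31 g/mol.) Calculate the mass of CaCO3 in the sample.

n(HCl) = 0.03425 × 0.4472 = 0.01532 mol
Let x = n(CaCO3), y = n(MgCO3).
Titrant: 2x + 2y = 0.01532;  mass: 100.09x + 84.31y = 0.7022
Solving, x = 3.582 × 10^-3 mol, y = 4.076 × 10^-3 mol
mass of CaCO3 = 3.582 × 10^-3 × 100.09 = 0.3586 g

0.3586 g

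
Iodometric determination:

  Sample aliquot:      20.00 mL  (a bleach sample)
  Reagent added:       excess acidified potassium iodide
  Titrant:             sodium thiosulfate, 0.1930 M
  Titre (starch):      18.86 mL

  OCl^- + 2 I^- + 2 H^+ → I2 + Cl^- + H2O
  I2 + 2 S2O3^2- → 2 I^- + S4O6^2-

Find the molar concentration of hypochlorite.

n(S2O3^2-) = 0.01886 × 0.1930 = 3.640 × 10^-3 mol
n(I2) = n(S2O3^2-)/2 = 1.820 × 10^-3 mol
n(OCl^-) in the aliquot = 1.820 × 10^-3 mol (1:1 ratio)
[OCl^-] = 1.820 × 10^-3 / 0.02000 = 0.09100 mol/L

0.09100 M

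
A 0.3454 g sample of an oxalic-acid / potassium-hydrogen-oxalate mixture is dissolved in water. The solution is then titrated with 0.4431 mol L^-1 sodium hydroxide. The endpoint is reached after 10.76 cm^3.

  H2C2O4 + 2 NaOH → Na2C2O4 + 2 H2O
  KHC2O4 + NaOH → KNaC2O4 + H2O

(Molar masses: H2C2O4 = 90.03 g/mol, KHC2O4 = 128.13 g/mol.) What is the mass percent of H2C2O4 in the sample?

n(NaOH) = 0.01076 × 0.4431 = 4.768 × 10^-3 mol
Let x = n(H2C2O4), y = n(KHC2O4).
Titrant: 2x + 1y = 4.768 × 10^-3;  mass: 90.03x + 128.13y = 0.3454
Solving, x = 1.597 × 10^-3 mol, y = 1.573 × 10^-3 mol
mass of H2C2O4 = 1.597 × 10^-3 × 90.03 = 0.1438 g
% H2C2O4 = 0.1438 / 0.3454 × 100 = 41.63 %

41.63 %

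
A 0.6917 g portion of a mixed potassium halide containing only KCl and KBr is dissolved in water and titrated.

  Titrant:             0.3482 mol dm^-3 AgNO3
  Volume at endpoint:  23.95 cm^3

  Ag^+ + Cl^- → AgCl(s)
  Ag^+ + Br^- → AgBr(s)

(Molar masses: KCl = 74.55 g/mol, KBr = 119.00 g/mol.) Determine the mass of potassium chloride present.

n(AgNO3) = 0.02395 × 0.3482 = 8.339 × 10^-3 mol
Let x = n(KCl), y = n(KBr).
Titrant: 1x + 1y = 8.339 × 10^-3;  mass: 74.55x + 119.00y = 0.6917
Solving, x = 6.765 × 10^-3 mol, y = 1.575 × 10^-3 mol
mass of KCl = 6.765 × 10^-3 × 74.55 = 0.5043 g

0.5043 g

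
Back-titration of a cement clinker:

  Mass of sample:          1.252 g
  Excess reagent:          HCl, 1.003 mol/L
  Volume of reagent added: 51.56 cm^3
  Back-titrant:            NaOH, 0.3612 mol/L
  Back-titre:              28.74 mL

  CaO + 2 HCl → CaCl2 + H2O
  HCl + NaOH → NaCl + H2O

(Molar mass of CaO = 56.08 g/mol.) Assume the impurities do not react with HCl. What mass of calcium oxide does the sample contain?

n(HCl) added = 0.05156 × 1.003 = 0.05171 mol
n(NaOH) used in back-titration = 0.02874 × 0.3612 = 0.01038 mol
n(HCl) left over = 0.01038 mol (1:1 ratio)
n(HCl) consumed by analyte = 0.05171 − 0.01038 = 0.04133 mol
From the 1:2 ratio, n(CaO) = 1/2 × 0.04133 = 0.02067 mol
mass of CaO = 0.02067 × 56.08 = 1.159 g

1.159 g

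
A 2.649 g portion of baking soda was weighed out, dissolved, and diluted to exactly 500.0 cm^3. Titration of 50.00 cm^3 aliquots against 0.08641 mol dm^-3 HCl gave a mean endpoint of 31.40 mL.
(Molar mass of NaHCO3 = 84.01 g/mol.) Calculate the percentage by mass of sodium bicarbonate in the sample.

NaHCO3 + HCl → NaCl + H2O + CO2
n(HCl) per titration = 0.03140 × 0.08641 = 2.713 × 10^-3 mol
n(NaHCO3) in each aliquot = 2.713 × 10^-3 mol (1:1 ratio)
n(NaHCO3) in the whole flask = 2.713 × 10^-3 × 500.0/50.00 = 0.02713 mol
mass of NaHCO3 = 0.02713 × 84.01 = 2.279 g
% NaHCO3 = 2.279 / 2.649 × 100 = 86.05 %

86.05 %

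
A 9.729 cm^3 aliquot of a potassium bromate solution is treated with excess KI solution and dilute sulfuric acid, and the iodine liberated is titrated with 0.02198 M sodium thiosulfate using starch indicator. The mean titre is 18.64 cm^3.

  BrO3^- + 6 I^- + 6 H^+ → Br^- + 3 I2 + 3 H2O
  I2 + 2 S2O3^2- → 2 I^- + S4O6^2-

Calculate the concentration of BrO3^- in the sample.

n(S2O3^2-) = 0.01864 × 0.02198 = 4.097 × 10^-4 mol
n(I2) = n(S2O3^2-)/2 = 2.049 × 10^-4 mol
From the 1:3 ratio, n(BrO3^-) in the aliquot = 1/3 × 2.049 × 10^-4 = 6.828 × 10^-5 mol
[BrO3^-] = 6.828 × 10^-5 / 0.009729 = 0.007019 mol/L

0.007019 M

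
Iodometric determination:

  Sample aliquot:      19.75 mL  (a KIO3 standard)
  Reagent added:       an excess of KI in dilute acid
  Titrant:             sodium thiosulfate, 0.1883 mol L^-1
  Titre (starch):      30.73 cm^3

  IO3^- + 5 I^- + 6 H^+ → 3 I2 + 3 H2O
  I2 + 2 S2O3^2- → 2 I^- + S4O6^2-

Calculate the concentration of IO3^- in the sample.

0.04883 mol/L

n(S2O3^2-) = 0.03073 × 0.1883 = 5.786 × 10^-3 mol
n(I2) = n(S2O3^2-)/2 = 2.893 × 10^-3 mol
From the 1:3 ratio, n(IO3^-) in the aliquot = 1/3 × 2.893 × 10^-3 = 9.644 × 10^-4 mol
[IO3^-] = 9.644 × 10^-4 / 0.01975 = 0.04883 mol/L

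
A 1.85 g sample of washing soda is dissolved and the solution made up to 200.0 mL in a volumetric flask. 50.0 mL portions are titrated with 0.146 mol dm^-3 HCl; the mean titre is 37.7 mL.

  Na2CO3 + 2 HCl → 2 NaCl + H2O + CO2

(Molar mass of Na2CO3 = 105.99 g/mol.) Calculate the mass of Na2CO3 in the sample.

n(HCl) per titration = 0.0377 × 0.146 = 5.50 × 10^-3 mol
From the 1:2 ratio, n(Na2CO3) in each aliquot = 1/2 × 5.50 × 10^-3 = 2.75 × 10^-3 mol
n(Na2CO3) in the whole flask = 2.75 × 10^-3 × 200.0/50.0 = 0.0110 mol
mass of Na2CO3 = 0.0110 × 105.99 = 1.17 g

1.17 g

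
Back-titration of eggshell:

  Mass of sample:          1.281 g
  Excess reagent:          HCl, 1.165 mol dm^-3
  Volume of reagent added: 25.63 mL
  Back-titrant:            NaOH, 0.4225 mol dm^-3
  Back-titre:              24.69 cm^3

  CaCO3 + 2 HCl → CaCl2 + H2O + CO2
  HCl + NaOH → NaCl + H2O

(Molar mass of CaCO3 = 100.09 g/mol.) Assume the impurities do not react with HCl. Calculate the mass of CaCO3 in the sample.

n(HCl) added = 0.02563 × 1.165 = 0.02986 mol
n(NaOH) used in back-titration = 0.02469 × 0.4225 = 0.01043 mol
n(HCl) left over = 0.01043 mol (1:1 ratio)
n(HCl) consumed by analyte = 0.02986 − 0.01043 = 0.01943 mol
From the 1:2 ratio, n(CaCO3) = 1/2 × 0.01943 = 9.714 × 10^-3 mol
mass of CaCO3 = 9.714 × 10^-3 × 100.09 = 0.9722 g

0.9722 g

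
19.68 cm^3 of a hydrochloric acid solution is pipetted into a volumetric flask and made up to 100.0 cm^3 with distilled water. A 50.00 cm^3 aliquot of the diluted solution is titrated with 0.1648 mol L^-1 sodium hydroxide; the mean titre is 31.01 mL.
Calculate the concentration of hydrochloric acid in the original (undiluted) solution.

HCl + NaOH → NaCl + H2O
n(NaOH) = 0.03101 × 0.1648 = 5.110 × 10^-3 mol
n(HCl) in the aliquot = 5.110 × 10^-3 mol (1:1 ratio)
[HCl]_dilute = 5.110 × 10^-3 / 0.05000 = 0.1022 mol/L
Dilution factor = 100.0 / 19.68 = 5.081
[HCl]_stock = 0.1022 × 5.081 = 0.5194 mol/L

0.5194 mol/L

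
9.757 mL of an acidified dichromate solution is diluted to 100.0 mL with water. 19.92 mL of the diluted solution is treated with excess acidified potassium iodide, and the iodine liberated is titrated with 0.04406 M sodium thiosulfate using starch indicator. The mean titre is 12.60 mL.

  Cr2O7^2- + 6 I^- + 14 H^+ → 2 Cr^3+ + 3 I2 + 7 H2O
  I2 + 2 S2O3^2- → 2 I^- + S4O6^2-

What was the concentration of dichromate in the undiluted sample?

n(S2O3^2-) = 0.01260 × 0.04406 = 5.552 × 10^-4 mol
n(I2) = n(S2O3^2-)/2 = 2.776 × 10^-4 mol
From the 1:3 ratio, n(Cr2O7^2-) in the aliquot = 1/3 × 2.776 × 10^-4 = 9.253 × 10^-5 mol
[Cr2O7^2-]_dilute = 9.253 × 10^-5 / 0.01992 = 0.004645 mol/L
[Cr2O7^2-]_original = 0.004645 × 100.0/9.757 = 0.04761 mol/L

0.04761 M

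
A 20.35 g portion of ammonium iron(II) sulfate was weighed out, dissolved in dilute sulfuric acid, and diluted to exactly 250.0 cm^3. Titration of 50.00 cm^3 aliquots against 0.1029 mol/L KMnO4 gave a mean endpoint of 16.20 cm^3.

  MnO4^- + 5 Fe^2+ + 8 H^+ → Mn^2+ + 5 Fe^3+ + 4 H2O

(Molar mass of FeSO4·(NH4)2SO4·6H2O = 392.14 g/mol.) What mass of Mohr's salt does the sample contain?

n(KMnO4) per titration = 0.01620 × 0.1029 = 1.667 × 10^-3 mol
From the 5:1 ratio, n(FeSO4·(NH4)2SO4·6H2O) in each aliquot = 5/1 × 1.667 × 10^-3 = 8.335 × 10^-3 mol
n(FeSO4·(NH4)2SO4·6H2O) in the whole flask = 8.335 × 10^-3 × 250.0/50.00 = 0.04167 mol
mass of FeSO4·(NH4)2SO4·6H2O = 0.04167 × 392.14 = 16.34 g

16.34 g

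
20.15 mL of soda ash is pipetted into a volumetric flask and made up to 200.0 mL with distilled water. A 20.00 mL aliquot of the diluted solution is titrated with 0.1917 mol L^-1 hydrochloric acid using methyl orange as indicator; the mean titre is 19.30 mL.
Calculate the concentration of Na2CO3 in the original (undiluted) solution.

Na2CO3 + 2 HCl → 2 NaCl + H2O + CO2
n(HCl) = 0.01930 × 0.1917 = 3.700 × 10^-3 mol
From the 1:2 ratio, n(Na2CO3) in the aliquot = 1/2 × 3.700 × 10^-3 = 1.850 × 10^-3 mol
[Na2CO3]_dilute = 1.850 × 10^-3 / 0.02000 = 0.09250 mol/L
Dilution factor = 200.0 / 20.15 = 9.926
[Na2CO3]_stock = 0.09250 × 9.926 = 0.9181 mol/L

0.9181 mol/L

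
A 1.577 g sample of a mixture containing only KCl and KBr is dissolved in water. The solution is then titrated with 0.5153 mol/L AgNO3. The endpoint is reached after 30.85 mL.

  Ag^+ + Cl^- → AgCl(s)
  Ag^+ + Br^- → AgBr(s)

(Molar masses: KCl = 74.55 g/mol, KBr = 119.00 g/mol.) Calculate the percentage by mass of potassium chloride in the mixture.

n(AgNO3) = 0.03085 × 0.5153 = 0.01590 mol
Let x = n(KCl), y = n(KBr).
Titrant: 1x + 1y = 0.01590;  mass: 74.55x + 119.00y = 1.577
Solving, x = 7.081 × 10^-3 mol, y = 8.816 × 10^-3 mol
mass of KCl = 7.081 × 10^-3 × 74.55 = 0.5279 g
% KCl = 0.5279 / 1.577 × 100 = 33.47 %

33.47 %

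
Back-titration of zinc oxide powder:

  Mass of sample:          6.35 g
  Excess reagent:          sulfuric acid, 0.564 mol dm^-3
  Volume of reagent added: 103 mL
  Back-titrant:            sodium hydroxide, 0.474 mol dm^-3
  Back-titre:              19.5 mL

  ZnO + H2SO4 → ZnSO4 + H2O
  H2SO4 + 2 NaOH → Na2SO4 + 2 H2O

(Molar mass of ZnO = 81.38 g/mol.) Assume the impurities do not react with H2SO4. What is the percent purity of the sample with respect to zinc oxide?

n(H2SO4) added = 0.103 × 0.564 = 0.0581 mol
n(NaOH) used in back-titration = 0.0195 × 0.474 = 9.24 × 10^-3 mol
From the 1:2 ratio, n(H2SO4) left over = 1/2 × 9.24 × 10^-3 = 4.62 × 10^-3 mol
n(H2SO4) consumed by analyte = 0.0581 − 4.62 × 10^-3 = 0.0535 mol
n(ZnO) = 0.0535 mol (1:1 ratio)
mass of ZnO = 0.0535 × 81.38 = 4.35 g
% ZnO = 4.35 / 6.35 × 100 = 68.5 %

68.5 %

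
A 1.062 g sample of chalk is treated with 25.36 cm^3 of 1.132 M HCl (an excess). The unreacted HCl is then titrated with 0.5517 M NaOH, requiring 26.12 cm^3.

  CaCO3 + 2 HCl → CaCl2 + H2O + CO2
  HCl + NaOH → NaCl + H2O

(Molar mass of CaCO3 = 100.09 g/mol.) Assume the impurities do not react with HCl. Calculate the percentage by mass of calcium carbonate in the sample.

67.37 %

n(HCl) added = 0.02536 × 1.132 = 0.02871 mol
n(NaOH) used in back-titration = 0.02612 × 0.5517 = 0.01441 mol
n(HCl) left over = 0.01441 mol (1:1 ratio)
n(HCl) consumed by analyte = 0.02871 − 0.01441 = 0.01430 mol
From the 1:2 ratio, n(CaCO3) = 1/2 × 0.01430 = 7.149 × 10^-3 mol
mass of CaCO3 = 7.149 × 10^-3 × 100.09 = 0.7155 g
% CaCO3 = 0.7155 / 1.062 × 100 = 67.37 %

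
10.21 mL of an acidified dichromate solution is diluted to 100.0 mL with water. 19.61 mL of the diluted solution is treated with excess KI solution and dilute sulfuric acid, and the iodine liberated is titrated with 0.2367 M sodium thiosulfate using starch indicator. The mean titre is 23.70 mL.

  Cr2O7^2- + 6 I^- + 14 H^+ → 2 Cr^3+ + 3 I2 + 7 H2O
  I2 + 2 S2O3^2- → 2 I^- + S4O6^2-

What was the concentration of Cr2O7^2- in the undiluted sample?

0.4670 M

n(S2O3^2-) = 0.02370 × 0.2367 = 5.610 × 10^-3 mol
n(I2) = n(S2O3^2-)/2 = 2.805 × 10^-3 mol
From the 1:3 ratio, n(Cr2O7^2-) in the aliquot = 1/3 × 2.805 × 10^-3 = 9.350 × 10^-4 mol
[Cr2O7^2-]_dilute = 9.350 × 10^-4 / 0.01961 = 0.04768 mol/L
[Cr2O7^2-]_original = 0.04768 × 100.0/10.21 = 0.4670 mol/L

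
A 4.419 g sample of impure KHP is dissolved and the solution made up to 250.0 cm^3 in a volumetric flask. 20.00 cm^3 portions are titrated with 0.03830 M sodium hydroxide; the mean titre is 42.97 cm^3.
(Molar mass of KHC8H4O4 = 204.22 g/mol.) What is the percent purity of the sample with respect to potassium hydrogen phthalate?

95.07 %

KHC8H4O4 + NaOH → KNaC8H4O4 + H2O
n(NaOH) per titration = 0.04297 × 0.03830 = 1.646 × 10^-3 mol
n(KHC8H4O4) in each aliquot = 1.646 × 10^-3 mol (1:1 ratio)
n(KHC8H4O4) in the whole flask = 1.646 × 10^-3 × 250.0/20.00 = 0.02057 mol
mass of KHC8H4O4 = 0.02057 × 204.22 = 4.201 g
% KHC8H4O4 = 4.201 / 4.419 × 100 = 95.07 %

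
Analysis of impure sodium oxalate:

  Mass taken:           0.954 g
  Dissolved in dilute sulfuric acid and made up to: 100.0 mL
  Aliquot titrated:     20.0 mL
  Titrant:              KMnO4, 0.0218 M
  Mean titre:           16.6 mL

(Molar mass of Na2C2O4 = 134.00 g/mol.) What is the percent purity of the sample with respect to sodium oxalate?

63.5 %

2 MnO4^- + 5 C2O4^2- + 16 H^+ → 2 Mn^2+ + 10 CO2 + 8 H2O
n(KMnO4) per titration = 0.0166 × 0.0218 = 3.62 × 10^-4 mol
From the 5:2 ratio, n(Na2C2O4) in each aliquot = 5/2 × 3.62 × 10^-4 = 9.05 × 10^-4 mol
n(Na2C2O4) in the whole flask = 9.05 × 10^-4 × 100.0/20.0 = 4.52 × 10^-3 mol
mass of Na2C2O4 = 4.52 × 10^-3 × 134.00 = 0.606 g
% Na2C2O4 = 0.606 / 0.954 × 100 = 63.5 %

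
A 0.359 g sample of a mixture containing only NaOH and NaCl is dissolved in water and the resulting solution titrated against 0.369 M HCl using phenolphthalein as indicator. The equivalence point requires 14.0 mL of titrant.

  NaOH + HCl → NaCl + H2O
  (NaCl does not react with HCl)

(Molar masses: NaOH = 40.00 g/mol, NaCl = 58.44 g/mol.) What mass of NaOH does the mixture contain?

n(HCl) = 0.0140 × 0.369 = 5.17 × 10^-3 mol
Let x = n(NaOH), y = n(NaCl).
Titrant: 1x = 5.17 × 10^-3;  mass: 40.00x + 58.44y = 0.359
Solving, x = 5.17 × 10^-3 mol, y = 2.61 × 10^-3 mol
mass of NaOH = 5.17 × 10^-3 × 40.00 = 0.207 g

0.207 g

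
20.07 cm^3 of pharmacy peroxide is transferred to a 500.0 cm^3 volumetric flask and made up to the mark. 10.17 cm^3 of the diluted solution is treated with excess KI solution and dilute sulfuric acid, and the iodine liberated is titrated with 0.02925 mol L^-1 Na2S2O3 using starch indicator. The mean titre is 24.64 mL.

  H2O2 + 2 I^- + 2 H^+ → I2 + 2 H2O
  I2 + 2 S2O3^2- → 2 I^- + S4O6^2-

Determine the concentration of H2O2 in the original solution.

n(S2O3^2-) = 0.02464 × 0.02925 = 7.207 × 10^-4 mol
n(I2) = n(S2O3^2-)/2 = 3.604 × 10^-4 mol
n(H2O2) in the aliquot = 3.604 × 10^-4 mol (1:1 ratio)
[H2O2]_dilute = 3.604 × 10^-4 / 0.01017 = 0.03543 mol/L
[H2O2]_original = 0.03543 × 500.0/20.07 = 0.8828 mol/L

0.8828 mol/L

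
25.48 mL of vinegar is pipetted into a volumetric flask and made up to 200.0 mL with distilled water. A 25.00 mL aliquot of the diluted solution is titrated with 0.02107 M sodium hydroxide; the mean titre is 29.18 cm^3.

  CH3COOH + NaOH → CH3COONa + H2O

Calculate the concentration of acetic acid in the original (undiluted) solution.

0.1930 M

n(NaOH) = 0.02918 × 0.02107 = 6.148 × 10^-4 mol
n(CH3COOH) in the aliquot = 6.148 × 10^-4 mol (1:1 ratio)
[CH3COOH]_dilute = 6.148 × 10^-4 / 0.02500 = 0.02459 mol/L
Dilution factor = 200.0 / 25.48 = 7.849
[CH3COOH]_stock = 0.02459 × 7.849 = 0.1930 mol/L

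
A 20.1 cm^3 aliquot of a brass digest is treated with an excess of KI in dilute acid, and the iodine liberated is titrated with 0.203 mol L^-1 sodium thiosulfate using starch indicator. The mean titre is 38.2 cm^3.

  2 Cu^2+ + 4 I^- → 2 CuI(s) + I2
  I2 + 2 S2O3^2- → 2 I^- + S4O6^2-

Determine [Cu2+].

0.386 mol/L

n(S2O3^2-) = 0.0382 × 0.203 = 7.75 × 10^-3 mol
n(I2) = n(S2O3^2-)/2 = 3.88 × 10^-3 mol
From the 2:1 ratio, n(Cu2+) in the aliquot = 2/1 × 3.88 × 10^-3 = 7.75 × 10^-3 mol
[Cu2+] = 7.75 × 10^-3 / 0.0201 = 0.386 mol/L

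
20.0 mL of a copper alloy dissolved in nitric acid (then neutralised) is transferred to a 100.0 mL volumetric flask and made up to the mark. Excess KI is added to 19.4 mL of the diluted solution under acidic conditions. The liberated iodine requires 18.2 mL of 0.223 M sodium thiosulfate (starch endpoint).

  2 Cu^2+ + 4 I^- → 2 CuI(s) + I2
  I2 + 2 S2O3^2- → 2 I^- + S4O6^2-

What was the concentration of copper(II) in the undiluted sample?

1.05 M

n(S2O3^2-) = 0.0182 × 0.223 = 4.06 × 10^-3 mol
n(I2) = n(S2O3^2-)/2 = 2.03 × 10^-3 mol
From the 2:1 ratio, n(Cu2+) in the aliquot = 2/1 × 2.03 × 10^-3 = 4.06 × 10^-3 mol
[Cu2+]_dilute = 4.06 × 10^-3 / 0.0194 = 0.209 mol/L
[Cu2+]_original = 0.209 × 100.0/20.0 = 1.05 mol/L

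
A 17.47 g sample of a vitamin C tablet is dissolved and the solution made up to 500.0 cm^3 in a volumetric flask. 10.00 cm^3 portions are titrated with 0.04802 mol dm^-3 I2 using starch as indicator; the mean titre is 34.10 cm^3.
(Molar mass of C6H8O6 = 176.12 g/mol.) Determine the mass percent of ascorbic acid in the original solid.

82.54 %

C6H8O6 + I2 → C6H6O6 + 2 HI
n(I2) per titration = 0.03410 × 0.04802 = 1.637 × 10^-3 mol
n(C6H8O6) in each aliquot = 1.637 × 10^-3 mol (1:1 ratio)
n(C6H8O6) in the whole flask = 1.637 × 10^-3 × 500.0/10.00 = 0.08187 mol
mass of C6H8O6 = 0.08187 × 176.12 = 14.42 g
% C6H8O6 = 14.42 / 17.47 × 100 = 82.54 %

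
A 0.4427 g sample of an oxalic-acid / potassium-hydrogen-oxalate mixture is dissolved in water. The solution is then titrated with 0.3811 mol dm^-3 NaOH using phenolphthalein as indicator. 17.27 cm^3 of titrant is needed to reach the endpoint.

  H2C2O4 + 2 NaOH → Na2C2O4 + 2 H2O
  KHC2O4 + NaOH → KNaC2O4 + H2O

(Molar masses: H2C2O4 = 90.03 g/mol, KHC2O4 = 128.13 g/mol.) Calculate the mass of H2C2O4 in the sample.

n(NaOH) = 0.01727 × 0.3811 = 6.582 × 10^-3 mol
Let x = n(H2C2O4), y = n(KHC2O4).
Titrant: 2x + 1y = 6.582 × 10^-3;  mass: 90.03x + 128.13y = 0.4427
Solving, x = 2.410 × 10^-3 mol, y = 1.762 × 10^-3 mol
mass of H2C2O4 = 2.410 × 10^-3 × 90.03 = 0.2170 g

0.2170 g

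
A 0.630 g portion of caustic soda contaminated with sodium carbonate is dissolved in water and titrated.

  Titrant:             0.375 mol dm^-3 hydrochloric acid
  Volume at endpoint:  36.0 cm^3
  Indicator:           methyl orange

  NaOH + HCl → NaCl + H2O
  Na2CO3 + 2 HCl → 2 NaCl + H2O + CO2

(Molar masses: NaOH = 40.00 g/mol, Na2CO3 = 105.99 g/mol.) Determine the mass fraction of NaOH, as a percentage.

41.7 %

n(HCl) = 0.0360 × 0.375 = 0.0135 mol
Let x = n(NaOH), y = n(Na2CO3).
Titrant: 1x + 2y = 0.0135;  mass: 40.00x + 105.99y = 0.630
Solving, x = 6.57 × 10^-3 mol, y = 3.46 × 10^-3 mol
mass of NaOH = 6.57 × 10^-3 × 40.00 = 0.263 g
% NaOH = 0.263 / 0.630 × 100 = 41.7 %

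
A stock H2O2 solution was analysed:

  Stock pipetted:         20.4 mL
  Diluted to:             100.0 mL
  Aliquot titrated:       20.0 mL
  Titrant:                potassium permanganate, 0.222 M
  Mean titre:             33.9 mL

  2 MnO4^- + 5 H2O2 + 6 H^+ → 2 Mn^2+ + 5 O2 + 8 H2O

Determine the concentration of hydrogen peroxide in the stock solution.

n(KMnO4) = 0.0339 × 0.222 = 7.53 × 10^-3 mol
From the 5:2 ratio, n(H2O2) in the aliquot = 5/2 × 7.53 × 10^-3 = 0.0188 mol
[H2O2]_dilute = 0.0188 / 0.0200 = 0.941 mol/L
Dilution factor = 100.0 / 20.4 = 4.902
[H2O2]_stock = 0.941 × 4.902 = 4.61 mol/L

4.61 M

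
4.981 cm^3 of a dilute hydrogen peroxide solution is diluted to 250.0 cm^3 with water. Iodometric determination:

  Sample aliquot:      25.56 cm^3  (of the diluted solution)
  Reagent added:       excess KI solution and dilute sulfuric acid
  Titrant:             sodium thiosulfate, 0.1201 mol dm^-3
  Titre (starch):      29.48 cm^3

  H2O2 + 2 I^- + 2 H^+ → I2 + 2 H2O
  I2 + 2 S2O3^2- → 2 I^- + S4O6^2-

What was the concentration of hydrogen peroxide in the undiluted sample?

3.476 mol/L

n(S2O3^2-) = 0.02948 × 0.1201 = 3.541 × 10^-3 mol
n(I2) = n(S2O3^2-)/2 = 1.770 × 10^-3 mol
n(H2O2) in the aliquot = 1.770 × 10^-3 mol (1:1 ratio)
[H2O2]_dilute = 1.770 × 10^-3 / 0.02556 = 0.06926 mol/L
[H2O2]_original = 0.06926 × 250.0/4.981 = 3.476 mol/L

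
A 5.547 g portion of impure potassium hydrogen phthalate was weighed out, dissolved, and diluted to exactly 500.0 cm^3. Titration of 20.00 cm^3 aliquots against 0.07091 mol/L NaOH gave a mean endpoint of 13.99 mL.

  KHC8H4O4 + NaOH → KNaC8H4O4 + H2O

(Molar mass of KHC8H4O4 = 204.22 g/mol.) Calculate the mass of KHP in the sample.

5.065 g

n(NaOH) per titration = 0.01399 × 0.07091 = 9.920 × 10^-4 mol
n(KHC8H4O4) in each aliquot = 9.920 × 10^-4 mol (1:1 ratio)
n(KHC8H4O4) in the whole flask = 9.920 × 10^-4 × 500.0/20.00 = 0.02480 mol
mass of KHC8H4O4 = 0.02480 × 204.22 = 5.065 g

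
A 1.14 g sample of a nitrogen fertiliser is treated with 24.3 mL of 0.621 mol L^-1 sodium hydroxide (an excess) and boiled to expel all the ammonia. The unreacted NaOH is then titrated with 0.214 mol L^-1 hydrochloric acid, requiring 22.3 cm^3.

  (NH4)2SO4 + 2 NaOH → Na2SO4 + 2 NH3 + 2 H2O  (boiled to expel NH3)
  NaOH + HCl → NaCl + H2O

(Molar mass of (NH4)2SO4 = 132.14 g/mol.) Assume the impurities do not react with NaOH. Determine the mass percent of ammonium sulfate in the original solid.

n(NaOH) added = 0.0243 × 0.621 = 0.0151 mol
n(HCl) used in back-titration = 0.0223 × 0.214 = 4.77 × 10^-3 mol
n(NaOH) left over = 4.77 × 10^-3 mol (1:1 ratio)
n(NaOH) consumed by analyte = 0.0151 − 4.77 × 10^-3 = 0.0103 mol
From the 1:2 ratio, n((NH4)2SO4) = 1/2 × 0.0103 = 5.16 × 10^-3 mol
mass of (NH4)2SO4 = 5.16 × 10^-3 × 132.14 = 0.682 g
% (NH4)2SO4 = 0.682 / 1.14 × 100 = 59.8 %

59.8 %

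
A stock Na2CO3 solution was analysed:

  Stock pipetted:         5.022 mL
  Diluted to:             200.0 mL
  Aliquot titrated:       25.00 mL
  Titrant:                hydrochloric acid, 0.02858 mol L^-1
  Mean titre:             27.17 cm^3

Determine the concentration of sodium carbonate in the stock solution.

0.6185 mol/L

Na2CO3 + 2 HCl → 2 NaCl + H2O + CO2
n(HCl) = 0.02717 × 0.02858 = 7.765 × 10^-4 mol
From the 1:2 ratio, n(Na2CO3) in the aliquot = 1/2 × 7.765 × 10^-4 = 3.883 × 10^-4 mol
[Na2CO3]_dilute = 3.883 × 10^-4 / 0.02500 = 0.01553 mol/L
Dilution factor = 200.0 / 5.022 = 39.82
[Na2CO3]_stock = 0.01553 × 39.82 = 0.6185 mol/L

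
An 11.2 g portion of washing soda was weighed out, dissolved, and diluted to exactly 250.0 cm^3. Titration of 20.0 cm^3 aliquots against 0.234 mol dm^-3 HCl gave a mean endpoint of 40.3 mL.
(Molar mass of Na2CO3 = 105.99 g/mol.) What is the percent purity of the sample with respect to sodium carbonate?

55.8 %

Na2CO3 + 2 HCl → 2 NaCl + H2O + CO2
n(HCl) per titration = 0.0403 × 0.234 = 9.43 × 10^-3 mol
From the 1:2 ratio, n(Na2CO3) in each aliquot = 1/2 × 9.43 × 10^-3 = 4.72 × 10^-3 mol
n(Na2CO3) in the whole flask = 4.72 × 10^-3 × 250.0/20.0 = 0.0589 mol
mass of Na2CO3 = 0.0589 × 105.99 = 6.25 g
% Na2CO3 = 6.25 / 11.2 × 100 = 55.8 %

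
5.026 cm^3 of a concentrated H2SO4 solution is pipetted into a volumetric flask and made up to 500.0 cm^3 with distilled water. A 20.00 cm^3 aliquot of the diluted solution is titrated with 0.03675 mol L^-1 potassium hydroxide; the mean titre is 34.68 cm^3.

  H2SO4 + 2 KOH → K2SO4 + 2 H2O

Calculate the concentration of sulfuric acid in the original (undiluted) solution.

3.170 mol/L

n(KOH) = 0.03468 × 0.03675 = 1.274 × 10^-3 mol
From the 1:2 ratio, n(H2SO4) in the aliquot = 1/2 × 1.274 × 10^-3 = 6.372 × 10^-4 mol
[H2SO4]_dilute = 6.372 × 10^-4 / 0.02000 = 0.03186 mol/L
Dilution factor = 500.0 / 5.026 = 99.48
[H2SO4]_stock = 0.03186 × 99.48 = 3.170 mol/L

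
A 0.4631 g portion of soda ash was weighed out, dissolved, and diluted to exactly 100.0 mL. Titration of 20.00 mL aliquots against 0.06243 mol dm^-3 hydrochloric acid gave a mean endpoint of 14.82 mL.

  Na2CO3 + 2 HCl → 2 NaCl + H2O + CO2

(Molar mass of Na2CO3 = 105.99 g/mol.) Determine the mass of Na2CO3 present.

n(HCl) per titration = 0.01482 × 0.06243 = 9.252 × 10^-4 mol
From the 1:2 ratio, n(Na2CO3) in each aliquot = 1/2 × 9.252 × 10^-4 = 4.626 × 10^-4 mol
n(Na2CO3) in the whole flask = 4.626 × 10^-4 × 100.0/20.00 = 2.313 × 10^-3 mol
mass of Na2CO3 = 2.313 × 10^-3 × 105.99 = 0.2452 g

0.2452 g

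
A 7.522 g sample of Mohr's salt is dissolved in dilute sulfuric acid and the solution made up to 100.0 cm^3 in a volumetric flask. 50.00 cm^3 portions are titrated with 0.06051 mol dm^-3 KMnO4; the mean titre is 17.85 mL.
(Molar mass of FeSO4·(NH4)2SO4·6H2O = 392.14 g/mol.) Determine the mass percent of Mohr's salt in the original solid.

56.31 %

MnO4^- + 5 Fe^2+ + 8 H^+ → Mn^2+ + 5 Fe^3+ + 4 H2O
n(KMnO4) per titration = 0.01785 × 0.06051 = 1.080 × 10^-3 mol
From the 5:1 ratio, n(FeSO4·(NH4)2SO4·6H2O) in each aliquot = 5/1 × 1.080 × 10^-3 = 5.401 × 10^-3 mol
n(FeSO4·(NH4)2SO4·6H2O) in the whole flask = 5.401 × 10^-3 × 100.0/50.00 = 0.01080 mol
mass of FeSO4·(NH4)2SO4·6H2O = 0.01080 × 392.14 = 4.236 g
% FeSO4·(NH4)2SO4·6H2O = 4.236 / 7.522 × 100 = 56.31 %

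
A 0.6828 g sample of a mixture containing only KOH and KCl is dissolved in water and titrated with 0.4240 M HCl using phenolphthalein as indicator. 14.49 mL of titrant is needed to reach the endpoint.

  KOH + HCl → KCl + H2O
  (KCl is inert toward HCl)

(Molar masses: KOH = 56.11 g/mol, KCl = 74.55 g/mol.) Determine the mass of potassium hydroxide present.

n(HCl) = 0.01449 × 0.4240 = 6.144 × 10^-3 mol
Let x = n(KOH), y = n(KCl).
Titrant: 1x = 6.144 × 10^-3;  mass: 56.11x + 74.55y = 0.6828
Solving, x = 6.144 × 10^-3 mol, y = 4.535 × 10^-3 mol
mass of KOH = 6.144 × 10^-3 × 56.11 = 0.3447 g

0.3447 g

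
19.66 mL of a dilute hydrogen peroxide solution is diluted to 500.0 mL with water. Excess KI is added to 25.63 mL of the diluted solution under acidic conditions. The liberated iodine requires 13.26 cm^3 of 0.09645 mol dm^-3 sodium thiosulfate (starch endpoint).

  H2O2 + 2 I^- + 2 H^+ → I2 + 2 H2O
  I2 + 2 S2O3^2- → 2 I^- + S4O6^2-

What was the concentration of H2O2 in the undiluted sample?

0.6345 mol/L

n(S2O3^2-) = 0.01326 × 0.09645 = 1.279 × 10^-3 mol
n(I2) = n(S2O3^2-)/2 = 6.395 × 10^-4 mol
n(H2O2) in the aliquot = 6.395 × 10^-4 mol (1:1 ratio)
[H2O2]_dilute = 6.395 × 10^-4 / 0.02563 = 0.02495 mol/L
[H2O2]_original = 0.02495 × 500.0/19.66 = 0.6345 mol/L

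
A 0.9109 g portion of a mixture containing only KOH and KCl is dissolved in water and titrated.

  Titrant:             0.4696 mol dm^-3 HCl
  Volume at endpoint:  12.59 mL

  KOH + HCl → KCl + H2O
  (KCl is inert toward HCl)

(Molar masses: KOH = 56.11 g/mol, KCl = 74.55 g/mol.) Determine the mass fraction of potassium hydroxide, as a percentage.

36.42 %

n(HCl) = 0.01259 × 0.4696 = 5.912 × 10^-3 mol
Let x = n(KOH), y = n(KCl).
Titrant: 1x = 5.912 × 10^-3;  mass: 56.11x + 74.55y = 0.9109
Solving, x = 5.912 × 10^-3 mol, y = 7.769 × 10^-3 mol
mass of KOH = 5.912 × 10^-3 × 56.11 = 0.3317 g
% KOH = 0.3317 / 0.9109 × 100 = 36.42 %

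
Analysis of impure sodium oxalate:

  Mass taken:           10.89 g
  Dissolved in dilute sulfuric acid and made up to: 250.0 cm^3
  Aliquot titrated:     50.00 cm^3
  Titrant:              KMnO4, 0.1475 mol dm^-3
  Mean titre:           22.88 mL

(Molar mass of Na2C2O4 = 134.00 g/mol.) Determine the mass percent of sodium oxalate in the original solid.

2 MnO4^- + 5 C2O4^2- + 16 H^+ → 2 Mn^2+ + 10 CO2 + 8 H2O
n(KMnO4) per titration = 0.02288 × 0.1475 = 3.375 × 10^-3 mol
From the 5:2 ratio, n(Na2C2O4) in each aliquot = 5/2 × 3.375 × 10^-3 = 8.437 × 10^-3 mol
n(Na2C2O4) in the whole flask = 8.437 × 10^-3 × 250.0/50.00 = 0.04218 mol
mass of Na2C2O4 = 0.04218 × 134.00 = 5.653 g
% Na2C2O4 = 5.653 / 10.89 × 100 = 51.91 %

51.91 %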